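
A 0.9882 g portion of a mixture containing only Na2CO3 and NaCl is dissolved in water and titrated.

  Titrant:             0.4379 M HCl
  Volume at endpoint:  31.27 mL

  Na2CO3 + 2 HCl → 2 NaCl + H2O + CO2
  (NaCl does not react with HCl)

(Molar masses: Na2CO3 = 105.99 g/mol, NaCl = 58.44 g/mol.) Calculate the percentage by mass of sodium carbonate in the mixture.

n(HCl) = 0.03127 × 0.4379 = 0.01369 mol
Let x = n(Na2CO3), y = n(NaCl).
Titrant: 2x = 0.01369;  mass: 105.99x + 58.44y = 0.9882
Solving, x = 6.847 × 10^-3 mol, y = 4.492 × 10^-3 mol
mass of Na2CO3 = 6.847 × 10^-3 × 105.99 = 0.7257 g
% Na2CO3 = 0.7257 / 0.9882 × 100 = 73.43 %

73.43 %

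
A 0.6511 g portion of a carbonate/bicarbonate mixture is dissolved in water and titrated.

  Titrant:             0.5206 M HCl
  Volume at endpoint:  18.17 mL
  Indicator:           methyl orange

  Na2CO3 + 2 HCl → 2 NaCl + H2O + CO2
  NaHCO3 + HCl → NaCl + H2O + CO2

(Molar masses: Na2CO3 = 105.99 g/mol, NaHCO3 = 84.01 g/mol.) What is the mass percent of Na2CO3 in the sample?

n(HCl) = 0.01817 × 0.5206 = 9.459 × 10^-3 mol
Let x = n(Na2CO3), y = n(NaHCO3).
Titrant: 2x + 1y = 9.459 × 10^-3;  mass: 105.99x + 84.01y = 0.6511
Solving, x = 2.315 × 10^-3 mol, y = 4.830 × 10^-3 mol
mass of Na2CO3 = 2.315 × 10^-3 × 105.99 = 0.2453 g
% Na2CO3 = 0.2453 / 0.6511 × 100 = 37.68 %

37.68 %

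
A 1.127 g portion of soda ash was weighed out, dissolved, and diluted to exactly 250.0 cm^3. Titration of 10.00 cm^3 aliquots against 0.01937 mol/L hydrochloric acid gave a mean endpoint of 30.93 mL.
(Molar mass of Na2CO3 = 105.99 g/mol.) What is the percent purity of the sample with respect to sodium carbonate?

70.43 %

Na2CO3 + 2 HCl → 2 NaCl + H2O + CO2
n(HCl) per titration = 0.03093 × 0.01937 = 5.991 × 10^-4 mol
From the 1:2 ratio, n(Na2CO3) in each aliquot = 1/2 × 5.991 × 10^-4 = 2.996 × 10^-4 mol
n(Na2CO3) in the whole flask = 2.996 × 10^-4 × 250.0/10.00 = 7.489 × 10^-3 mol
mass of Na2CO3 = 7.489 × 10^-3 × 105.99 = 0.7938 g
% Na2CO3 = 0.7938 / 1.127 × 100 = 70.43 %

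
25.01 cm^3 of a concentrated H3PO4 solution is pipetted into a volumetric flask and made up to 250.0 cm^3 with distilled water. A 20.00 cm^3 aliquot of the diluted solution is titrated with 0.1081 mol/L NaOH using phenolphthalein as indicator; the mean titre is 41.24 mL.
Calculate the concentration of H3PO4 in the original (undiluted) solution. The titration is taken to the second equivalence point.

H3PO4 + 2 NaOH → Na2HPO4 + 2 H2O
n(NaOH) = 0.04124 × 0.1081 = 4.458 × 10^-3 mol
From the 1:2 ratio, n(H3PO4) in the aliquot = 1/2 × 4.458 × 10^-3 = 2.229 × 10^-3 mol
[H3PO4]_dilute = 2.229 × 10^-3 / 0.02000 = 0.1115 mol/L
Dilution factor = 250.0 / 25.01 = 9.996
[H3PO4]_stock = 0.1115 × 9.996 = 1.114 mol/L

1.114 mol/L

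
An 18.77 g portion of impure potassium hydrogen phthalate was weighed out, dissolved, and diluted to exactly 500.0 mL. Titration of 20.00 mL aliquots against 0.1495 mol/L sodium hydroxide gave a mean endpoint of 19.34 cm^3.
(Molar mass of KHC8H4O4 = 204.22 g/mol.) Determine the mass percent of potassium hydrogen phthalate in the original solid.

KHC8H4O4 + NaOH → KNaC8H4O4 + H2O
n(NaOH) per titration = 0.01934 × 0.1495 = 2.891 × 10^-3 mol
n(KHC8H4O4) in each aliquot = 2.891 × 10^-3 mol (1:1 ratio)
n(KHC8H4O4) in the whole flask = 2.891 × 10^-3 × 500.0/20.00 = 0.07228 mol
mass of KHC8H4O4 = 0.07228 × 204.22 = 14.76 g
% KHC8H4O4 = 14.76 / 18.77 × 100 = 78.65 %

78.65 %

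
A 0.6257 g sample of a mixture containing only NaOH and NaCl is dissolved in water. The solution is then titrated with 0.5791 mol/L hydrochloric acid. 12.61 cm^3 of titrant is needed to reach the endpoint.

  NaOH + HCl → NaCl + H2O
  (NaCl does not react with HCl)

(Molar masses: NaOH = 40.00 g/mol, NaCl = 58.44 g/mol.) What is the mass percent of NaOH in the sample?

n(HCl) = 0.01261 × 0.5791 = 7.302 × 10^-3 mol
Let x = n(NaOH), y = n(NaCl).
Titrant: 1x = 7.302 × 10^-3;  mass: 40.00x + 58.44y = 0.6257
Solving, x = 7.302 × 10^-3 mol, y = 5.708 × 10^-3 mol
mass of NaOH = 7.302 × 10^-3 × 40.00 = 0.2921 g
% NaOH = 0.2921 / 0.6257 × 100 = 46.68 %

46.68 %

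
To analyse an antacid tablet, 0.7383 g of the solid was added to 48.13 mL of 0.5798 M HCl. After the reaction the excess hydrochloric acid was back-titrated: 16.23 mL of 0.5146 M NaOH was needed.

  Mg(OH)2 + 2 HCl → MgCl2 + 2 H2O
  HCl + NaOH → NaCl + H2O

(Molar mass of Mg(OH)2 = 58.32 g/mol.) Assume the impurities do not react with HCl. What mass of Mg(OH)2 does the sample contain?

0.5702 g

n(HCl) added = 0.04813 × 0.5798 = 0.02791 mol
n(NaOH) used in back-titration = 0.01623 × 0.5146 = 8.352 × 10^-3 mol
n(HCl) left over = 8.352 × 10^-3 mol (1:1 ratio)
n(HCl) consumed by analyte = 0.02791 − 8.352 × 10^-3 = 0.01955 mol
From the 1:2 ratio, n(Mg(OH)2) = 1/2 × 0.01955 = 9.777 × 10^-3 mol
mass of Mg(OH)2 = 9.777 × 10^-3 × 58.32 = 0.5702 g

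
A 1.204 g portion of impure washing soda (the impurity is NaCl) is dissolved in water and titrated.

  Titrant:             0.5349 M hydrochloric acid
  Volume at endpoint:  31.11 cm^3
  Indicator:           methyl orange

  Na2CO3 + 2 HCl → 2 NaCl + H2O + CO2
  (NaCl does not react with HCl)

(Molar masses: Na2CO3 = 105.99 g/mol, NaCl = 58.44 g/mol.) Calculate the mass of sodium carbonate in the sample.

n(HCl) = 0.03111 × 0.5349 = 0.01664 mol
Let x = n(Na2CO3), y = n(NaCl).
Titrant: 2x = 0.01664;  mass: 105.99x + 58.44y = 1.204
Solving, x = 8.320 × 10^-3 mol, y = 5.512 × 10^-3 mol
mass of Na2CO3 = 8.320 × 10^-3 × 105.99 = 0.8819 g

0.8819 g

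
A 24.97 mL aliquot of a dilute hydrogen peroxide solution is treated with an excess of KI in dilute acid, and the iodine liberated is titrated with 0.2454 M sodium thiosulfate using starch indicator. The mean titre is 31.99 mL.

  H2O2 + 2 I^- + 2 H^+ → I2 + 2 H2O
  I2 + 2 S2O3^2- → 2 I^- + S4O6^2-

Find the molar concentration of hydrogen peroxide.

0.1572 M

n(S2O3^2-) = 0.03199 × 0.2454 = 7.850 × 10^-3 mol
n(I2) = n(S2O3^2-)/2 = 3.925 × 10^-3 mol
n(H2O2) in the aliquot = 3.925 × 10^-3 mol (1:1 ratio)
[H2O2] = 3.925 × 10^-3 / 0.02497 = 0.1572 mol/L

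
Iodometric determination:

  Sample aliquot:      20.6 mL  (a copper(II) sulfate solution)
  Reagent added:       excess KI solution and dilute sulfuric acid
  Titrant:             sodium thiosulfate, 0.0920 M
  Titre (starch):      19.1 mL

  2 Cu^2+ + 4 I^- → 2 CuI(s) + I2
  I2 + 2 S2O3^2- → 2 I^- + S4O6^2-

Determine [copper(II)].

n(S2O3^2-) = 0.0191 × 0.0920 = 1.76 × 10^-3 mol
n(I2) = n(S2O3^2-)/2 = 8.79 × 10^-4 mol
From the 2:1 ratio, n(Cu2+) in the aliquot = 2/1 × 8.79 × 10^-4 = 1.76 × 10^-3 mol
[Cu2+] = 1.76 × 10^-3 / 0.0206 = 0.0853 mol/L

0.0853 M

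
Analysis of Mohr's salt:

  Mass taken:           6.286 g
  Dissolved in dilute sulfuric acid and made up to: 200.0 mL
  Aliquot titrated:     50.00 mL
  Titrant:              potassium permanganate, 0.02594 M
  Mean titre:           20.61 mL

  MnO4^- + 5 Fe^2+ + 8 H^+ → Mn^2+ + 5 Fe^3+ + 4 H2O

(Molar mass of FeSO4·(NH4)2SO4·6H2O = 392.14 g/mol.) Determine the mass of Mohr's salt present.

4.193 g

n(KMnO4) per titration = 0.02061 × 0.02594 = 5.346 × 10^-4 mol
From the 5:1 ratio, n(FeSO4·(NH4)2SO4·6H2O) in each aliquot = 5/1 × 5.346 × 10^-4 = 2.673 × 10^-3 mol
n(FeSO4·(NH4)2SO4·6H2O) in the whole flask = 2.673 × 10^-3 × 200.0/50.00 = 0.01069 mol
mass of FeSO4·(NH4)2SO4·6H2O = 0.01069 × 392.14 = 4.193 g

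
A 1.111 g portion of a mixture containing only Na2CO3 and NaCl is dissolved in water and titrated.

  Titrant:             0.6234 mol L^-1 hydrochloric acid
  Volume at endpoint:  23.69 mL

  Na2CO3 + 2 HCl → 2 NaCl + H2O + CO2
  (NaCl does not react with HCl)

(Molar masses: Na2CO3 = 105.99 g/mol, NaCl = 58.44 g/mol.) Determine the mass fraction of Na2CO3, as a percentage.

n(HCl) = 0.02369 × 0.6234 = 0.01477 mol
Let x = n(Na2CO3), y = n(NaCl).
Titrant: 2x = 0.01477;  mass: 105.99x + 58.44y = 1.111
Solving, x = 7.384 × 10^-3 mol, y = 5.619 × 10^-3 mol
mass of Na2CO3 = 7.384 × 10^-3 × 105.99 = 0.7826 g
% Na2CO3 = 0.7826 / 1.111 × 100 = 70.45 %

70.45 %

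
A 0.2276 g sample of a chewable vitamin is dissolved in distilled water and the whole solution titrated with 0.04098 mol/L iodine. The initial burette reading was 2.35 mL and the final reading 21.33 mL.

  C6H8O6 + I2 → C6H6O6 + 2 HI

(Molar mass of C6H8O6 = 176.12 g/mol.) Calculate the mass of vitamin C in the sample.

n(I2) = 0.01898 L × 0.04098 mol/L = 7.778 × 10^-4 mol
n(C6H8O6) = 7.778 × 10^-4 mol (1:1 ratio)
mass of C6H8O6 = 7.778 × 10^-4 × 176.12 g/mol = 0.1370 g

0.1370 g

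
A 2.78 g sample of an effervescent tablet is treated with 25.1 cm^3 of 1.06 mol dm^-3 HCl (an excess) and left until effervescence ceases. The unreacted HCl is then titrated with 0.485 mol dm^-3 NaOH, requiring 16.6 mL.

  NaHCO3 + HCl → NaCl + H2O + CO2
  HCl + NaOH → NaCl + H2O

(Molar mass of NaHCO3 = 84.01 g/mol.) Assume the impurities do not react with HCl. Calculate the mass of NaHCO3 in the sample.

n(HCl) added = 0.0251 × 1.06 = 0.0266 mol
n(NaOH) used in back-titration = 0.0166 × 0.485 = 8.05 × 10^-3 mol
n(HCl) left over = 8.05 × 10^-3 mol (1:1 ratio)
n(HCl) consumed by analyte = 0.0266 − 8.05 × 10^-3 = 0.0186 mol
n(NaHCO3) = 0.0186 mol (1:1 ratio)
mass of NaHCO3 = 0.0186 × 84.01 = 1.56 g

1.56 g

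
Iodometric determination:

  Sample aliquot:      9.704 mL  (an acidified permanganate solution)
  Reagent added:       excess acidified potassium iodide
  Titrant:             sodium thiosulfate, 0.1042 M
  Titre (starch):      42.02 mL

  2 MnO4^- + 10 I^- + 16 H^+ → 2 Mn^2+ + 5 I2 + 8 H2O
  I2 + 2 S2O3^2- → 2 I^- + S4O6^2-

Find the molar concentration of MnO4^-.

n(S2O3^2-) = 0.04202 × 0.1042 = 4.378 × 10^-3 mol
n(I2) = n(S2O3^2-)/2 = 2.189 × 10^-3 mol
From the 2:5 ratio, n(MnO4^-) in the aliquot = 2/5 × 2.189 × 10^-3 = 8.757 × 10^-4 mol
[MnO4^-] = 8.757 × 10^-4 / 0.009704 = 0.09024 mol/L

0.09024 M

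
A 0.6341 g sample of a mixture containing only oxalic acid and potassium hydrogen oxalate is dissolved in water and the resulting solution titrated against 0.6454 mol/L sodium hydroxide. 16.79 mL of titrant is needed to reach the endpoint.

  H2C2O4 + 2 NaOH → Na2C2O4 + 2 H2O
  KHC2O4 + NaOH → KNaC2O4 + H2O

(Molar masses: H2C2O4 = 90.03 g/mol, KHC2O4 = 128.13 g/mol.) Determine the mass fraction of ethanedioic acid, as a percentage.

64.43 %

n(NaOH) = 0.01679 × 0.6454 = 0.01084 mol
Let x = n(H2C2O4), y = n(KHC2O4).
Titrant: 2x + 1y = 0.01084;  mass: 90.03x + 128.13y = 0.6341
Solving, x = 4.538 × 10^-3 mol, y = 1.760 × 10^-3 mol
mass of H2C2O4 = 4.538 × 10^-3 × 90.03 = 0.4086 g
% H2C2O4 = 0.4086 / 0.6341 × 100 = 64.43 %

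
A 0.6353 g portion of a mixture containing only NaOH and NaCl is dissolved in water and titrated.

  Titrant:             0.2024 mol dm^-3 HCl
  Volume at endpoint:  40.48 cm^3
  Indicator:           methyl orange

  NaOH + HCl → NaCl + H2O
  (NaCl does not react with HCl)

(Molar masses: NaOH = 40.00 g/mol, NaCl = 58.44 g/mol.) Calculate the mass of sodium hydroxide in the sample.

0.3277 g

n(HCl) = 0.04048 × 0.2024 = 8.193 × 10^-3 mol
Let x = n(NaOH), y = n(NaCl).
Titrant: 1x = 8.193 × 10^-3;  mass: 40.00x + 58.44y = 0.6353
Solving, x = 8.193 × 10^-3 mol, y = 5.263 × 10^-3 mol
mass of NaOH = 8.193 × 10^-3 × 40.00 = 0.3277 g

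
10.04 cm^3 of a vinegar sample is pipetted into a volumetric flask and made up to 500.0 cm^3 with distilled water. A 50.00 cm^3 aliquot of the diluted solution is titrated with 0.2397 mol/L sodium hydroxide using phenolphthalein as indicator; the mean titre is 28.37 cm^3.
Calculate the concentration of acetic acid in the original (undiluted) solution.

6.773 mol/L

CH3COOH + NaOH → CH3COONa + H2O
n(NaOH) = 0.02837 × 0.2397 = 6.800 × 10^-3 mol
n(CH3COOH) in the aliquot = 6.800 × 10^-3 mol (1:1 ratio)
[CH3COOH]_dilute = 6.800 × 10^-3 / 0.05000 = 0.1360 mol/L
Dilution factor = 500.0 / 10.04 = 49.80
[CH3COOH]_stock = 0.1360 × 49.80 = 6.773 mol/L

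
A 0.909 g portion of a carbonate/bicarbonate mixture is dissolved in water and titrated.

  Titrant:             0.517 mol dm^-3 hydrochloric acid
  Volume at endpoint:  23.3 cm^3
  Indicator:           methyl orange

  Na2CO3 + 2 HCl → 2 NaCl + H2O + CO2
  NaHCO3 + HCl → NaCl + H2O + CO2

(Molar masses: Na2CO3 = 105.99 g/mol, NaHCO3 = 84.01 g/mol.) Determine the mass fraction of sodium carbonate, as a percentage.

19.4 %

n(HCl) = 0.0233 × 0.517 = 0.0120 mol
Let x = n(Na2CO3), y = n(NaHCO3).
Titrant: 2x + 1y = 0.0120;  mass: 105.99x + 84.01y = 0.909
Solving, x = 1.66 × 10^-3 mol, y = 8.73 × 10^-3 mol
mass of Na2CO3 = 1.66 × 10^-3 × 105.99 = 0.176 g
% Na2CO3 = 0.176 / 0.909 × 100 = 19.4 %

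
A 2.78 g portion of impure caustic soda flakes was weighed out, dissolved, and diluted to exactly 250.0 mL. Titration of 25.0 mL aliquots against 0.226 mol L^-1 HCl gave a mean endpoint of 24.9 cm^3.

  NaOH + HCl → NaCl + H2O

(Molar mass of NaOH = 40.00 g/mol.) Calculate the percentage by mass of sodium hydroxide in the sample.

81.0 %

n(HCl) per titration = 0.0249 × 0.226 = 5.63 × 10^-3 mol
n(NaOH) in each aliquot = 5.63 × 10^-3 mol (1:1 ratio)
n(NaOH) in the whole flask = 5.63 × 10^-3 × 250.0/25.0 = 0.0563 mol
mass of NaOH = 0.0563 × 40.00 = 2.25 g
% NaOH = 2.25 / 2.78 × 100 = 81.0 %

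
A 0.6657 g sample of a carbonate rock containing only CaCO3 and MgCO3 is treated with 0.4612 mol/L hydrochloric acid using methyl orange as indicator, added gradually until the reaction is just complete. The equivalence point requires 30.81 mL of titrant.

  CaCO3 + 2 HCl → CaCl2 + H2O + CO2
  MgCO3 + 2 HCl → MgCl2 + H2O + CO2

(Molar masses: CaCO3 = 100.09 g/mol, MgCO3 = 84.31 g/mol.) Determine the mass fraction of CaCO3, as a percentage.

n(HCl) = 0.03081 × 0.4612 = 0.01421 mol
Let x = n(CaCO3), y = n(MgCO3).
Titrant: 2x + 2y = 0.01421;  mass: 100.09x + 84.31y = 0.6657
Solving, x = 4.227 × 10^-3 mol, y = 2.878 × 10^-3 mol
mass of CaCO3 = 4.227 × 10^-3 × 100.09 = 0.4230 g
% CaCO3 = 0.4230 / 0.6657 × 100 = 63.55 %

63.55 %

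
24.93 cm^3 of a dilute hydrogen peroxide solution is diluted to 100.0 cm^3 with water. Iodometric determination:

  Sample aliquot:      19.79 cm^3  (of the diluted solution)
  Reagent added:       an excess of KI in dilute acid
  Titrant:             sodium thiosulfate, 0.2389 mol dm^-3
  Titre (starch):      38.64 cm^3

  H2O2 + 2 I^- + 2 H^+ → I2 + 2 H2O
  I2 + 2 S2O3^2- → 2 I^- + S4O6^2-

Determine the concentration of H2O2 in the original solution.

0.9355 mol/L

n(S2O3^2-) = 0.03864 × 0.2389 = 9.231 × 10^-3 mol
n(I2) = n(S2O3^2-)/2 = 4.616 × 10^-3 mol
n(H2O2) in the aliquot = 4.616 × 10^-3 mol (1:1 ratio)
[H2O2]_dilute = 4.616 × 10^-3 / 0.01979 = 0.2332 mol/L
[H2O2]_original = 0.2332 × 100.0/24.93 = 0.9355 mol/L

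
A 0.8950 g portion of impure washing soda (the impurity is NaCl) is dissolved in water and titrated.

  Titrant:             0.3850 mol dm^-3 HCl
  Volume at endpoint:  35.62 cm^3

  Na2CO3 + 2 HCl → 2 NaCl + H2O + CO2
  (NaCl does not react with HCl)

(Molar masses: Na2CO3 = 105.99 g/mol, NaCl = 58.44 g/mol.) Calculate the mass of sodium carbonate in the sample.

0.7268 g

n(HCl) = 0.03562 × 0.3850 = 0.01371 mol
Let x = n(Na2CO3), y = n(NaCl).
Titrant: 2x = 0.01371;  mass: 105.99x + 58.44y = 0.8950
Solving, x = 6.857 × 10^-3 mol, y = 2.879 × 10^-3 mol
mass of Na2CO3 = 6.857 × 10^-3 × 105.99 = 0.7268 g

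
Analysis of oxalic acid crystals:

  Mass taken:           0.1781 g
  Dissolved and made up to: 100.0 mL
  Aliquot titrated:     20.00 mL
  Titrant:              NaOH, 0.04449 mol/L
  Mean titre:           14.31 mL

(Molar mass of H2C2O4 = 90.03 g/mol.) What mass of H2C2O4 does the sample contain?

H2C2O4 + 2 NaOH → Na2C2O4 + 2 H2O
n(NaOH) per titration = 0.01431 × 0.04449 = 6.367 × 10^-4 mol
From the 1:2 ratio, n(H2C2O4) in each aliquot = 1/2 × 6.367 × 10^-4 = 3.183 × 10^-4 mol
n(H2C2O4) in the whole flask = 3.183 × 10^-4 × 100.0/20.00 = 1.592 × 10^-3 mol
mass of H2C2O4 = 1.592 × 10^-3 × 90.03 = 0.1433 g

0.1433 g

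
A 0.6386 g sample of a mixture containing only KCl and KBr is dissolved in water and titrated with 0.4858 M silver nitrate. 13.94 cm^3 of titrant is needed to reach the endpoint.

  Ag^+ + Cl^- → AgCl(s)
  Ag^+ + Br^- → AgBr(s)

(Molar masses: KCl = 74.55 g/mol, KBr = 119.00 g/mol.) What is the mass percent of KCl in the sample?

n(AgNO3) = 0.01394 × 0.4858 = 6.772 × 10^-3 mol
Let x = n(KCl), y = n(KBr).
Titrant: 1x + 1y = 6.772 × 10^-3;  mass: 74.55x + 119.00y = 0.6386
Solving, x = 3.763 × 10^-3 mol, y = 3.009 × 10^-3 mol
mass of KCl = 3.763 × 10^-3 × 74.55 = 0.2805 g
% KCl = 0.2805 / 0.6386 × 100 = 43.93 %

43.93 %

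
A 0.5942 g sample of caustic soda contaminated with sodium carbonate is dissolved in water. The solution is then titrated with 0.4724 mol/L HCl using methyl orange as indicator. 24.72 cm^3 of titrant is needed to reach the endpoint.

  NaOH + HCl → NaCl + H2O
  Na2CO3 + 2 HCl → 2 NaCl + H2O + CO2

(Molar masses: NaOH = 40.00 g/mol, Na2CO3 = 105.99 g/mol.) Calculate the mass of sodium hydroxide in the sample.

n(HCl) = 0.02472 × 0.4724 = 0.01168 mol
Let x = n(NaOH), y = n(Na2CO3).
Titrant: 1x + 2y = 0.01168;  mass: 40.00x + 105.99y = 0.5942
Solving, x = 1.898 × 10^-3 mol, y = 4.890 × 10^-3 mol
mass of NaOH = 1.898 × 10^-3 × 40.00 = 0.07591 g

0.07591 g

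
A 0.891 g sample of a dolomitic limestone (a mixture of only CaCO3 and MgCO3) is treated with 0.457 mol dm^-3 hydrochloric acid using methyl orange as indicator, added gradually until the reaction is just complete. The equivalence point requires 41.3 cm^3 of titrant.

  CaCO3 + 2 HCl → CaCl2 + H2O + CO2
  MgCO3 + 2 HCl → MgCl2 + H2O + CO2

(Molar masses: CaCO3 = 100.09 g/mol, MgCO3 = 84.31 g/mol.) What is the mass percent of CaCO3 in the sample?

67.9 %

n(HCl) = 0.0413 × 0.457 = 0.0189 mol
Let x = n(CaCO3), y = n(MgCO3).
Titrant: 2x + 2y = 0.0189;  mass: 100.09x + 84.31y = 0.891
Solving, x = 6.04 × 10^-3 mol, y = 3.39 × 10^-3 mol
mass of CaCO3 = 6.04 × 10^-3 × 100.09 = 0.605 g
% CaCO3 = 0.605 / 0.891 × 100 = 67.9 %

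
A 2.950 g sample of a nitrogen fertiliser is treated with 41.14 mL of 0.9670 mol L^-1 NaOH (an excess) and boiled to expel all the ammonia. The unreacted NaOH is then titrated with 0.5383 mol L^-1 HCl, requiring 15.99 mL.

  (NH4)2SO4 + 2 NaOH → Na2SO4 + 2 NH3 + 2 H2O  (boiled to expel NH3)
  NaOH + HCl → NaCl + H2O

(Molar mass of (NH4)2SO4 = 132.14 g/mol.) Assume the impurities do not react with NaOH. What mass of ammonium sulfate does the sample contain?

2.060 g

n(NaOH) added = 0.04114 × 0.9670 = 0.03978 mol
n(HCl) used in back-titration = 0.01599 × 0.5383 = 8.607 × 10^-3 mol
n(NaOH) left over = 8.607 × 10^-3 mol (1:1 ratio)
n(NaOH) consumed by analyte = 0.03978 − 8.607 × 10^-3 = 0.03117 mol
From the 1:2 ratio, n((NH4)2SO4) = 1/2 × 0.03117 = 0.01559 mol
mass of (NH4)2SO4 = 0.01559 × 132.14 = 2.060 g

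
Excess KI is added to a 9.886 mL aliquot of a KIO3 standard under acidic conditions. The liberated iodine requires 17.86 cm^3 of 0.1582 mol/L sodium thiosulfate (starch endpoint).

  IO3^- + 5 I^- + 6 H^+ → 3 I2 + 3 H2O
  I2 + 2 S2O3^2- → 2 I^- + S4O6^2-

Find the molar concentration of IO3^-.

n(S2O3^2-) = 0.01786 × 0.1582 = 2.825 × 10^-3 mol
n(I2) = n(S2O3^2-)/2 = 1.413 × 10^-3 mol
From the 1:3 ratio, n(IO3^-) in the aliquot = 1/3 × 1.413 × 10^-3 = 4.709 × 10^-4 mol
[IO3^-] = 4.709 × 10^-4 / 0.009886 = 0.04763 mol/L

0.04763 mol/L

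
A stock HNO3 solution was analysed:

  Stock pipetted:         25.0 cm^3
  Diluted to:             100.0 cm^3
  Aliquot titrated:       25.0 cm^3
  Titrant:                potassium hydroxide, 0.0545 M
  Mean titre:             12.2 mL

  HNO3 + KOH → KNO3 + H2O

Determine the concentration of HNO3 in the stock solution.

0.106 M

n(KOH) = 0.0122 × 0.0545 = 6.65 × 10^-4 mol
n(HNO3) in the aliquot = 6.65 × 10^-4 mol (1:1 ratio)
[HNO3]_dilute = 6.65 × 10^-4 / 0.0250 = 0.0266 mol/L
Dilution factor = 100.0 / 25.0 = 4.000
[HNO3]_stock = 0.0266 × 4.000 = 0.106 mol/L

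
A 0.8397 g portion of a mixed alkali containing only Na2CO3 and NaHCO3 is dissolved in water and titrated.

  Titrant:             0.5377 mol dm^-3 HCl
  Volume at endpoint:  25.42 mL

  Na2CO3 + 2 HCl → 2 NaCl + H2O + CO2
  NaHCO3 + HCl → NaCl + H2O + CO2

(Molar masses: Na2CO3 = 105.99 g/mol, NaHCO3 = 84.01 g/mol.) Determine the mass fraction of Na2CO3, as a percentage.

n(HCl) = 0.02542 × 0.5377 = 0.01367 mol
Let x = n(Na2CO3), y = n(NaHCO3).
Titrant: 2x + 1y = 0.01367;  mass: 105.99x + 84.01y = 0.8397
Solving, x = 4.975 × 10^-3 mol, y = 3.719 × 10^-3 mol
mass of Na2CO3 = 4.975 × 10^-3 × 105.99 = 0.5273 g
% Na2CO3 = 0.5273 / 0.8397 × 100 = 62.79 %

62.79 %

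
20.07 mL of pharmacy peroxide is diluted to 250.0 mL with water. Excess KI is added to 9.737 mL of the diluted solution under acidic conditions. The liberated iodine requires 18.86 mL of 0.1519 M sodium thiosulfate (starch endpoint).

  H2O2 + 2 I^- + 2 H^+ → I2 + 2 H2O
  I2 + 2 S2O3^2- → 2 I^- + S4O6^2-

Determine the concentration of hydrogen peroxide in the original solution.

n(S2O3^2-) = 0.01886 × 0.1519 = 2.865 × 10^-3 mol
n(I2) = n(S2O3^2-)/2 = 1.432 × 10^-3 mol
n(H2O2) in the aliquot = 1.432 × 10^-3 mol (1:1 ratio)
[H2O2]_dilute = 1.432 × 10^-3 / 0.009737 = 0.1471 mol/L
[H2O2]_original = 0.1471 × 250.0/20.07 = 1.832 mol/L

1.832 M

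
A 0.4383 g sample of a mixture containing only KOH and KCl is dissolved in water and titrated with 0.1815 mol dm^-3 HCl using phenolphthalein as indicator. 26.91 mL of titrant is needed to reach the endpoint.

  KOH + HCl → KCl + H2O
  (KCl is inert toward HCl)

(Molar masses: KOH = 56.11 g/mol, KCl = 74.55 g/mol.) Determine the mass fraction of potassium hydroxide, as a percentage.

62.53 %

n(HCl) = 0.02691 × 0.1815 = 4.884 × 10^-3 mol
Let x = n(KOH), y = n(KCl).
Titrant: 1x = 4.884 × 10^-3;  mass: 56.11x + 74.55y = 0.4383
Solving, x = 4.884 × 10^-3 mol, y = 2.203 × 10^-3 mol
mass of KOH = 4.884 × 10^-3 × 56.11 = 0.2741 g
% KOH = 0.2741 / 0.4383 × 100 = 62.53 %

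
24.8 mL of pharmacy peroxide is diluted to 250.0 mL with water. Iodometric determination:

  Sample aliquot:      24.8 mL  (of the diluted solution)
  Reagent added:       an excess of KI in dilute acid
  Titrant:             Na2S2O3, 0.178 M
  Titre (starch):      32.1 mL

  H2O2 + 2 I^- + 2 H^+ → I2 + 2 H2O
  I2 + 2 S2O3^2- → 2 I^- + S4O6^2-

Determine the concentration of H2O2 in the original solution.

n(S2O3^2-) = 0.0321 × 0.178 = 5.71 × 10^-3 mol
n(I2) = n(S2O3^2-)/2 = 2.86 × 10^-3 mol
n(H2O2) in the aliquot = 2.86 × 10^-3 mol (1:1 ratio)
[H2O2]_dilute = 2.86 × 10^-3 / 0.0248 = 0.115 mol/L
[H2O2]_original = 0.115 × 250.0/24.8 = 1.16 mol/L

1.16 M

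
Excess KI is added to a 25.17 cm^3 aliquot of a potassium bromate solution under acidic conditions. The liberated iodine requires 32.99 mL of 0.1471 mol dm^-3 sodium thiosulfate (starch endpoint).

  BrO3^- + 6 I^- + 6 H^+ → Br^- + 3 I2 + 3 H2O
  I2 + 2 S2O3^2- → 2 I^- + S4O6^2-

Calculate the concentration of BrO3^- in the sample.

n(S2O3^2-) = 0.03299 × 0.1471 = 4.853 × 10^-3 mol
n(I2) = n(S2O3^2-)/2 = 2.426 × 10^-3 mol
From the 1:3 ratio, n(BrO3^-) in the aliquot = 1/3 × 2.426 × 10^-3 = 8.088 × 10^-4 mol
[BrO3^-] = 8.088 × 10^-4 / 0.02517 = 0.03213 mol/L

0.03213 mol/L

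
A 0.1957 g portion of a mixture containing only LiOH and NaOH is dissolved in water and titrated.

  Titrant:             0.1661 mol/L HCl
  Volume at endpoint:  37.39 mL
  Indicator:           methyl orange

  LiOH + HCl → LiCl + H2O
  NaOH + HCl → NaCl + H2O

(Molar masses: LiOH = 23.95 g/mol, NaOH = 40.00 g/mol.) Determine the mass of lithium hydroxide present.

n(HCl) = 0.03739 × 0.1661 = 6.210 × 10^-3 mol
Let x = n(LiOH), y = n(NaOH).
Titrant: 1x + 1y = 6.210 × 10^-3;  mass: 23.95x + 40.00y = 0.1957
Solving, x = 3.285 × 10^-3 mol, y = 2.926 × 10^-3 mol
mass of LiOH = 3.285 × 10^-3 × 23.95 = 0.07867 g

0.07867 g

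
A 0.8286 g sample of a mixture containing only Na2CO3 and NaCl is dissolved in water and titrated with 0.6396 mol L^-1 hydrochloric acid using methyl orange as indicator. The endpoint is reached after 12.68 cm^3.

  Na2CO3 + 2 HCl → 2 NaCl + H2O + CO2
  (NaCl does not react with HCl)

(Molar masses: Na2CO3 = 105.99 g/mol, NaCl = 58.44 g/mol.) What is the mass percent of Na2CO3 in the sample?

n(HCl) = 0.01268 × 0.6396 = 8.110 × 10^-3 mol
Let x = n(Na2CO3), y = n(NaCl).
Titrant: 2x = 8.110 × 10^-3;  mass: 105.99x + 58.44y = 0.8286
Solving, x = 4.055 × 10^-3 mol, y = 6.824 × 10^-3 mol
mass of Na2CO3 = 4.055 × 10^-3 × 105.99 = 0.4298 g
% Na2CO3 = 0.4298 / 0.8286 × 100 = 51.87 %

51.87 %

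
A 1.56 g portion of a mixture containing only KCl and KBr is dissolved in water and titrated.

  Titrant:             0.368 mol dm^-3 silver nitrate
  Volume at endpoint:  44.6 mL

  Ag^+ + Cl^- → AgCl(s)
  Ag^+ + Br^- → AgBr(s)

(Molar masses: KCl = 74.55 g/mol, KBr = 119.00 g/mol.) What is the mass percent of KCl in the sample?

42.3 %

n(AgNO3) = 0.0446 × 0.368 = 0.0164 mol
Let x = n(KCl), y = n(KBr).
Titrant: 1x + 1y = 0.0164;  mass: 74.55x + 119.00y = 1.56
Solving, x = 8.84 × 10^-3 mol, y = 7.57 × 10^-3 mol
mass of KCl = 8.84 × 10^-3 × 74.55 = 0.659 g
% KCl = 0.659 / 1.56 × 100 = 42.3 %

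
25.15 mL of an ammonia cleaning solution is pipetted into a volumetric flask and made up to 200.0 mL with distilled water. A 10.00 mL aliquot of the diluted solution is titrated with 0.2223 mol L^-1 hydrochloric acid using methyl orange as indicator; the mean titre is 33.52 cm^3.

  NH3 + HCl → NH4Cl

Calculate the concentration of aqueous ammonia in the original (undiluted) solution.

5.926 mol/L

n(HCl) = 0.03352 × 0.2223 = 7.451 × 10^-3 mol
n(NH3) in the aliquot = 7.451 × 10^-3 mol (1:1 ratio)
[NH3]_dilute = 7.451 × 10^-3 / 0.01000 = 0.7451 mol/L
Dilution factor = 200.0 / 25.15 = 7.952
[NH3]_stock = 0.7451 × 7.952 = 5.926 mol/L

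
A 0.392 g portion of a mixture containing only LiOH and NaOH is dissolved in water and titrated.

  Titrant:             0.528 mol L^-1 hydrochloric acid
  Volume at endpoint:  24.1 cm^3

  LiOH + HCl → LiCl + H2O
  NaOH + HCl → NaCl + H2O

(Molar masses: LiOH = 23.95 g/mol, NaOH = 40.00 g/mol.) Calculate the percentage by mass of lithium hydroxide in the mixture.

44.5 %

n(HCl) = 0.0241 × 0.528 = 0.0127 mol
Let x = n(LiOH), y = n(NaOH).
Titrant: 1x + 1y = 0.0127;  mass: 23.95x + 40.00y = 0.392
Solving, x = 7.29 × 10^-3 mol, y = 5.44 × 10^-3 mol
mass of LiOH = 7.29 × 10^-3 × 23.95 = 0.175 g
% LiOH = 0.175 / 0.392 × 100 = 44.5 %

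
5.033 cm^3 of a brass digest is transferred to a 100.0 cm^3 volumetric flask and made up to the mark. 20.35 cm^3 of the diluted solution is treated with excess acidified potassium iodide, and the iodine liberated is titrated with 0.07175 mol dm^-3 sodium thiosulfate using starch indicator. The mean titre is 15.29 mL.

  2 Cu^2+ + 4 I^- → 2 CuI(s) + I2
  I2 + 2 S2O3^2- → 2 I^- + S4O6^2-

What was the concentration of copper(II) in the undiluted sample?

1.071 mol/L

n(S2O3^2-) = 0.01529 × 0.07175 = 1.097 × 10^-3 mol
n(I2) = n(S2O3^2-)/2 = 5.485 × 10^-4 mol
From the 2:1 ratio, n(Cu2+) in the aliquot = 2/1 × 5.485 × 10^-4 = 1.097 × 10^-3 mol
[Cu2+]_dilute = 1.097 × 10^-3 / 0.02035 = 0.05391 mol/L
[Cu2+]_original = 0.05391 × 100.0/5.033 = 1.071 mol/L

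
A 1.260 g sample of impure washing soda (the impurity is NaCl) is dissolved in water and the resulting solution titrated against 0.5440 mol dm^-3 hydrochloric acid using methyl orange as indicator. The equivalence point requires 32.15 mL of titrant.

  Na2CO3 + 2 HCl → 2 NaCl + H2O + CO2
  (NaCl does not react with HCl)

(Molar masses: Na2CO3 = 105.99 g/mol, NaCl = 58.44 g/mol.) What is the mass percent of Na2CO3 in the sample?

73.56 %

n(HCl) = 0.03215 × 0.5440 = 0.01749 mol
Let x = n(Na2CO3), y = n(NaCl).
Titrant: 2x = 0.01749;  mass: 105.99x + 58.44y = 1.260
Solving, x = 8.745 × 10^-3 mol, y = 5.701 × 10^-3 mol
mass of Na2CO3 = 8.745 × 10^-3 × 105.99 = 0.9269 g
% Na2CO3 = 0.9269 / 1.260 × 100 = 73.56 %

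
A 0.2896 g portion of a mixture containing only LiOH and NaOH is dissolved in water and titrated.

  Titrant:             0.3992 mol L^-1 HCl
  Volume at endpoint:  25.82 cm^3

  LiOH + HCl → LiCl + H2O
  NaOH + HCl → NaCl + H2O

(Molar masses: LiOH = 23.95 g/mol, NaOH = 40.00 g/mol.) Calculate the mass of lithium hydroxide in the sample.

0.1831 g

n(HCl) = 0.02582 × 0.3992 = 0.01031 mol
Let x = n(LiOH), y = n(NaOH).
Titrant: 1x + 1y = 0.01031;  mass: 23.95x + 40.00y = 0.2896
Solving, x = 7.644 × 10^-3 mol, y = 2.663 × 10^-3 mol
mass of LiOH = 7.644 × 10^-3 × 23.95 = 0.1831 g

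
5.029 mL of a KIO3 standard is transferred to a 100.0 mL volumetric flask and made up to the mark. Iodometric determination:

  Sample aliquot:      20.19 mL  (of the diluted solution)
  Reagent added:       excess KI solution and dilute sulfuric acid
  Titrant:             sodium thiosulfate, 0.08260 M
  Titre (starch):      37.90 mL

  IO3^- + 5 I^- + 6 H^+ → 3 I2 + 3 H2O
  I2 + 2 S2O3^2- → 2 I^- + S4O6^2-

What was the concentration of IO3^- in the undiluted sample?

0.5139 M

n(S2O3^2-) = 0.03790 × 0.08260 = 3.131 × 10^-3 mol
n(I2) = n(S2O3^2-)/2 = 1.565 × 10^-3 mol
From the 1:3 ratio, n(IO3^-) in the aliquot = 1/3 × 1.565 × 10^-3 = 5.218 × 10^-4 mol
[IO3^-]_dilute = 5.218 × 10^-4 / 0.02019 = 0.02584 mol/L
[IO3^-]_original = 0.02584 × 100.0/5.029 = 0.5139 mol/L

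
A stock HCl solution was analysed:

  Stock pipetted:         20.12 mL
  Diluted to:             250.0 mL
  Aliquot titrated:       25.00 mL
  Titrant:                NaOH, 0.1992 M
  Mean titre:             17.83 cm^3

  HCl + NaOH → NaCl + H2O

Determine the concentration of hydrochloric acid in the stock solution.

n(NaOH) = 0.01783 × 0.1992 = 3.552 × 10^-3 mol
n(HCl) in the aliquot = 3.552 × 10^-3 mol (1:1 ratio)
[HCl]_dilute = 3.552 × 10^-3 / 0.02500 = 0.1421 mol/L
Dilution factor = 250.0 / 20.12 = 12.43
[HCl]_stock = 0.1421 × 12.43 = 1.765 mol/L

1.765 M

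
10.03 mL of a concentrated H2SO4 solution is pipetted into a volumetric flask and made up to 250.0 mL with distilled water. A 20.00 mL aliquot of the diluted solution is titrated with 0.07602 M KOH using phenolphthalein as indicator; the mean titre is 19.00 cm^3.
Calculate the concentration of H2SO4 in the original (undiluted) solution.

0.9000 M

H2SO4 + 2 KOH → K2SO4 + 2 H2O
n(KOH) = 0.01900 × 0.07602 = 1.444 × 10^-3 mol
From the 1:2 ratio, n(H2SO4) in the aliquot = 1/2 × 1.444 × 10^-3 = 7.222 × 10^-4 mol
[H2SO4]_dilute = 7.222 × 10^-4 / 0.02000 = 0.03611 mol/L
Dilution factor = 250.0 / 10.03 = 24.93
[H2SO4]_stock = 0.03611 × 24.93 = 0.9000 mol/L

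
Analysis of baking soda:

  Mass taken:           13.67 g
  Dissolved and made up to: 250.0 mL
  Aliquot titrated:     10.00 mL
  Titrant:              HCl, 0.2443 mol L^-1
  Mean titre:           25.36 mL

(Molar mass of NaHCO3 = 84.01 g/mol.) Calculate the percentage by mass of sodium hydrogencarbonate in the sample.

95.19 %

NaHCO3 + HCl → NaCl + H2O + CO2
n(HCl) per titration = 0.02536 × 0.2443 = 6.195 × 10^-3 mol
n(NaHCO3) in each aliquot = 6.195 × 10^-3 mol (1:1 ratio)
n(NaHCO3) in the whole flask = 6.195 × 10^-3 × 250.0/10.00 = 0.1549 mol
mass of NaHCO3 = 0.1549 × 84.01 = 13.01 g
% NaHCO3 = 13.01 / 13.67 × 100 = 95.19 %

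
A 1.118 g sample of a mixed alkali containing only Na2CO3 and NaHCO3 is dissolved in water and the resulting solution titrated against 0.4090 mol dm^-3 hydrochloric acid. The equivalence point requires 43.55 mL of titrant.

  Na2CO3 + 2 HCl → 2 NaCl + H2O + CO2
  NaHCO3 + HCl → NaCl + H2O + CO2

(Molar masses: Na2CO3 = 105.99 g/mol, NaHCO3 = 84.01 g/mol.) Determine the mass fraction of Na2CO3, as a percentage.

57.83 %

n(HCl) = 0.04355 × 0.4090 = 0.01781 mol
Let x = n(Na2CO3), y = n(NaHCO3).
Titrant: 2x + 1y = 0.01781;  mass: 105.99x + 84.01y = 1.118
Solving, x = 6.100 × 10^-3 mol, y = 5.612 × 10^-3 mol
mass of Na2CO3 = 6.100 × 10^-3 × 105.99 = 0.6465 g
% Na2CO3 = 0.6465 / 1.118 × 100 = 57.83 %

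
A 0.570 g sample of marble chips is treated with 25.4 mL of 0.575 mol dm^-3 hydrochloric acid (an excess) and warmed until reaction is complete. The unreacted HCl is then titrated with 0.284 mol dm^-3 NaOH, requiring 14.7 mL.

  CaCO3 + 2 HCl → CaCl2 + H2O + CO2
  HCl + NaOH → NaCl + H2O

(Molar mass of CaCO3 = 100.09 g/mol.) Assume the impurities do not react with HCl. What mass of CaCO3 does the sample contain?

n(HCl) added = 0.0254 × 0.575 = 0.0146 mol
n(NaOH) used in back-titration = 0.0147 × 0.284 = 4.17 × 10^-3 mol
n(HCl) left over = 4.17 × 10^-3 mol (1:1 ratio)
n(HCl) consumed by analyte = 0.0146 − 4.17 × 10^-3 = 0.0104 mol
From the 1:2 ratio, n(CaCO3) = 1/2 × 0.0104 = 5.22 × 10^-3 mol
mass of CaCO3 = 5.22 × 10^-3 × 100.09 = 0.522 g

0.522 g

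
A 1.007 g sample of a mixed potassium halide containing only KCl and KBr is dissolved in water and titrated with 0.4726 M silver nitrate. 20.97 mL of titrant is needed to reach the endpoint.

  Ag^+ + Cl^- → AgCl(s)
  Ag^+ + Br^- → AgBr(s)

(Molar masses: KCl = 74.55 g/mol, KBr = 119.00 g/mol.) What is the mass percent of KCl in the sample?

28.70 %

n(AgNO3) = 0.02097 × 0.4726 = 9.910 × 10^-3 mol
Let x = n(KCl), y = n(KBr).
Titrant: 1x + 1y = 9.910 × 10^-3;  mass: 74.55x + 119.00y = 1.007
Solving, x = 3.877 × 10^-3 mol, y = 6.033 × 10^-3 mol
mass of KCl = 3.877 × 10^-3 × 74.55 = 0.2890 g
% KCl = 0.2890 / 1.007 × 100 = 28.70 %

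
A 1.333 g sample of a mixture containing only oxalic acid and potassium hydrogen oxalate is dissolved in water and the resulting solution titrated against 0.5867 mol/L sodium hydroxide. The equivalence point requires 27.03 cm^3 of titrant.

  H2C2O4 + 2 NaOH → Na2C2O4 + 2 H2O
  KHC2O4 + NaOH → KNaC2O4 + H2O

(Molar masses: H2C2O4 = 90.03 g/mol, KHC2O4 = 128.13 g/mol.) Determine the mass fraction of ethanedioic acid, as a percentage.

28.40 %

n(NaOH) = 0.02703 × 0.5867 = 0.01586 mol
Let x = n(H2C2O4), y = n(KHC2O4).
Titrant: 2x + 1y = 0.01586;  mass: 90.03x + 128.13y = 1.333
Solving, x = 4.205 × 10^-3 mol, y = 7.449 × 10^-3 mol
mass of H2C2O4 = 4.205 × 10^-3 × 90.03 = 0.3786 g
% H2C2O4 = 0.3786 / 1.333 × 100 = 28.40 %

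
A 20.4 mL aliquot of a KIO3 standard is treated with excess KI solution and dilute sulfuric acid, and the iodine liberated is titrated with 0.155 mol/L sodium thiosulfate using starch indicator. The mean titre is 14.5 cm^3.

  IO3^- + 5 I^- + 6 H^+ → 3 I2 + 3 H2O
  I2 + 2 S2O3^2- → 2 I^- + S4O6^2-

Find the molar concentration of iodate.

0.0184 mol/L

n(S2O3^2-) = 0.0145 × 0.155 = 2.25 × 10^-3 mol
n(I2) = n(S2O3^2-)/2 = 1.12 × 10^-3 mol
From the 1:3 ratio, n(IO3^-) in the aliquot = 1/3 × 1.12 × 10^-3 = 3.75 × 10^-4 mol
[IO3^-] = 3.75 × 10^-4 / 0.0204 = 0.0184 mol/L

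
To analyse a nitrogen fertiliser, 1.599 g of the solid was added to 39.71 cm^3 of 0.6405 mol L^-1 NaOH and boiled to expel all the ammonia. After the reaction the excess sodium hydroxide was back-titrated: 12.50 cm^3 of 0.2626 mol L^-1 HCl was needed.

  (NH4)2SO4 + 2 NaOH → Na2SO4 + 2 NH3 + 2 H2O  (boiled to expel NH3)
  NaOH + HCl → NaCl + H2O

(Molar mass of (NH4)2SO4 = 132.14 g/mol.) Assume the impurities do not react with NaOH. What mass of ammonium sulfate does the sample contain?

n(NaOH) added = 0.03971 × 0.6405 = 0.02543 mol
n(HCl) used in back-titration = 0.01250 × 0.2626 = 3.283 × 10^-3 mol
n(NaOH) left over = 3.283 × 10^-3 mol (1:1 ratio)
n(NaOH) consumed by analyte = 0.02543 − 3.283 × 10^-3 = 0.02215 mol
From the 1:2 ratio, n((NH4)2SO4) = 1/2 × 0.02215 = 0.01108 mol
mass of (NH4)2SO4 = 0.01108 × 132.14 = 1.464 g

1.464 g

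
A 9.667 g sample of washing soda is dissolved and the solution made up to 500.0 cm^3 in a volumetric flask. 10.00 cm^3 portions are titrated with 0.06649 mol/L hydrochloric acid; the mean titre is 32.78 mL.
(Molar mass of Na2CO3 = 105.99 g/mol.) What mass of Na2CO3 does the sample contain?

5.775 g

Na2CO3 + 2 HCl → 2 NaCl + H2O + CO2
n(HCl) per titration = 0.03278 × 0.06649 = 2.180 × 10^-3 mol
From the 1:2 ratio, n(Na2CO3) in each aliquot = 1/2 × 2.180 × 10^-3 = 1.090 × 10^-3 mol
n(Na2CO3) in the whole flask = 1.090 × 10^-3 × 500.0/10.00 = 0.05449 mol
mass of Na2CO3 = 0.05449 × 105.99 = 5.775 g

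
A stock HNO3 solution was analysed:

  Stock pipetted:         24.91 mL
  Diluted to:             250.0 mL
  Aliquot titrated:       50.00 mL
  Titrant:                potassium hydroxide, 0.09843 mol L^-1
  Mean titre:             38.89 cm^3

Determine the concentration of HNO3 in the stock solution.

HNO3 + KOH → KNO3 + H2O
n(KOH) = 0.03889 × 0.09843 = 3.828 × 10^-3 mol
n(HNO3) in the aliquot = 3.828 × 10^-3 mol (1:1 ratio)
[HNO3]_dilute = 3.828 × 10^-3 / 0.05000 = 0.07656 mol/L
Dilution factor = 250.0 / 24.91 = 10.04
[HNO3]_stock = 0.07656 × 10.04 = 0.7684 mol/L

0.7684 mol/L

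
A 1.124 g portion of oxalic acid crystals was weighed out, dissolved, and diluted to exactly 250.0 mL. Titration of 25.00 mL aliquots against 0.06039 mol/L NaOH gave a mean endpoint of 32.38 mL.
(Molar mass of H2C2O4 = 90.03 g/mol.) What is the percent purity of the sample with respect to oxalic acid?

H2C2O4 + 2 NaOH → Na2C2O4 + 2 H2O
n(NaOH) per titration = 0.03238 × 0.06039 = 1.955 × 10^-3 mol
From the 1:2 ratio, n(H2C2O4) in each aliquot = 1/2 × 1.955 × 10^-3 = 9.777 × 10^-4 mol
n(H2C2O4) in the whole flask = 9.777 × 10^-4 × 250.0/25.00 = 9.777 × 10^-3 mol
mass of H2C2O4 = 9.777 × 10^-3 × 90.03 = 0.8802 g
% H2C2O4 = 0.8802 / 1.124 × 100 = 78.31 %

78.31 %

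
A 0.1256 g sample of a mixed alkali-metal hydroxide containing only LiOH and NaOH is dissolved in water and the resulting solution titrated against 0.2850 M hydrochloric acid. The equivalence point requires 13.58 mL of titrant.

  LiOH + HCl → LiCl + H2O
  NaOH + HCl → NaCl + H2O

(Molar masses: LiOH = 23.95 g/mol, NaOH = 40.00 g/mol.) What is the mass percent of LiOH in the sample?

34.71 %

n(HCl) = 0.01358 × 0.2850 = 3.870 × 10^-3 mol
Let x = n(LiOH), y = n(NaOH).
Titrant: 1x + 1y = 3.870 × 10^-3;  mass: 23.95x + 40.00y = 0.1256
Solving, x = 1.820 × 10^-3 mol, y = 2.050 × 10^-3 mol
mass of LiOH = 1.820 × 10^-3 × 23.95 = 0.04359 g
% LiOH = 0.04359 / 0.1256 × 100 = 34.71 %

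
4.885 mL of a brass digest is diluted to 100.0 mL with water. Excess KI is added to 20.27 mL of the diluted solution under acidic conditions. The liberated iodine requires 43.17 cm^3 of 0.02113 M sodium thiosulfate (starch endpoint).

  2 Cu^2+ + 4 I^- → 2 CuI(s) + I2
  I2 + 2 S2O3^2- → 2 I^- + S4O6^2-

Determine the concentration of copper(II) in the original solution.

0.9212 M

n(S2O3^2-) = 0.04317 × 0.02113 = 9.122 × 10^-4 mol
n(I2) = n(S2O3^2-)/2 = 4.561 × 10^-4 mol
From the 2:1 ratio, n(Cu2+) in the aliquot = 2/1 × 4.561 × 10^-4 = 9.122 × 10^-4 mol
[Cu2+]_dilute = 9.122 × 10^-4 / 0.02027 = 0.04500 mol/L
[Cu2+]_original = 0.04500 × 100.0/4.885 = 0.9212 mol/L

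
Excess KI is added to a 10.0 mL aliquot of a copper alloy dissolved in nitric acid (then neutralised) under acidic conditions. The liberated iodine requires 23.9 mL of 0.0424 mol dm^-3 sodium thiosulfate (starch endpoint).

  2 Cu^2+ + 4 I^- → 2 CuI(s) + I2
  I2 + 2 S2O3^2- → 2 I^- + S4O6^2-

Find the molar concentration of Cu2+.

0.101 mol/L

n(S2O3^2-) = 0.0239 × 0.0424 = 1.01 × 10^-3 mol
n(I2) = n(S2O3^2-)/2 = 5.07 × 10^-4 mol
From the 2:1 ratio, n(Cu2+) in the aliquot = 2/1 × 5.07 × 10^-4 = 1.01 × 10^-3 mol
[Cu2+] = 1.01 × 10^-3 / 0.0100 = 0.101 mol/L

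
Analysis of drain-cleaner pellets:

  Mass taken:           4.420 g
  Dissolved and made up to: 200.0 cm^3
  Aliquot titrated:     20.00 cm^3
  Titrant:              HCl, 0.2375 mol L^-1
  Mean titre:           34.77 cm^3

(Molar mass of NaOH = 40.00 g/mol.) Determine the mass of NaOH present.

3.303 g

NaOH + HCl → NaCl + H2O
n(HCl) per titration = 0.03477 × 0.2375 = 8.258 × 10^-3 mol
n(NaOH) in each aliquot = 8.258 × 10^-3 mol (1:1 ratio)
n(NaOH) in the whole flask = 8.258 × 10^-3 × 200.0/20.00 = 0.08258 mol
mass of NaOH = 0.08258 × 40.00 = 3.303 g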